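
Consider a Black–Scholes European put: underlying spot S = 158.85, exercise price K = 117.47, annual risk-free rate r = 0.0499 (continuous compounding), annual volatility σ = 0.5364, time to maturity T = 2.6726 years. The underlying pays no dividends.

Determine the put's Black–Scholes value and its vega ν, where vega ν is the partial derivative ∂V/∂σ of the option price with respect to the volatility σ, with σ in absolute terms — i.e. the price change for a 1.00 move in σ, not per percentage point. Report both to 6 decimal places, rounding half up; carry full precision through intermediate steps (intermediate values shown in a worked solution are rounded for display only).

price = 21.238831
ν = 66.936158

σ√T = 0.5364·√2.6726 = 0.876911
d₁ = (ln(S/K) + (r+σ²/2)T) / (σ√T) = (ln(158.85/117.47) + (0.0499+0.5364²/2)·2.6726) / 0.876911 = (0.301777 + 0.517850) / 0.876911 = 0.934675
d₂ = d₁ − σ√T = 0.934675 − 0.876911 = 0.057763
e^{−rT} = e^{−0.0499·2.6726} = 0.875148
N(−d₁) = 0.174978,  N(−d₂) = 0.476969
Put price V = K·e^{−rT}·N(−d₂) − S·N(−d₁) = 49.034083 − 27.795252 = 21.238831
φ(d₁) = (1/√(2π))·e^{−d₁²/2} = 0.257755
ν = S·φ(d₁)·√T = 66.936158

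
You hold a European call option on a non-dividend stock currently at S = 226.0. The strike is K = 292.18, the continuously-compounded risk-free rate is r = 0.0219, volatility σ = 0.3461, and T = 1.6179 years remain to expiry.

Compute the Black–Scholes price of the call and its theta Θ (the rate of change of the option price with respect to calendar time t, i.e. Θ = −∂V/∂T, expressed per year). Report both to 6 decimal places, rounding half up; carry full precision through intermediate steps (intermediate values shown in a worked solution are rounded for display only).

price = 21.613799
Θ = -13.235733

σ√T = 0.3461·√1.6179 = 0.440228
d₁ = (ln(S/K) + (r+σ²/2)T) / (σ√T) = (ln(226.0/292.18) + (0.0219+0.3461²/2)·1.6179) / 0.440228 = (-0.256835 + 0.132332) / 0.440228 = -0.282814
d₂ = d₁ − σ√T = -0.282814 − 0.440228 = -0.723042
e^{−rT} = e^{−0.0219·1.6179} = 0.965188
N(d₁) = 0.388660,  N(d₂) = 0.234827
Call price V = S·N(d₁) − K·e^{−rT}·N(d₂) = 87.837052 − 66.223253 = 21.613799
φ(d₁) = (1/√(2π))·e^{−d₁²/2} = 0.383303
Θ = −S·φ(d₁)·σ/(2√T) − r·K·e^{−rT}·N(d₂) = −11.785444 − 1.450289 = -13.235733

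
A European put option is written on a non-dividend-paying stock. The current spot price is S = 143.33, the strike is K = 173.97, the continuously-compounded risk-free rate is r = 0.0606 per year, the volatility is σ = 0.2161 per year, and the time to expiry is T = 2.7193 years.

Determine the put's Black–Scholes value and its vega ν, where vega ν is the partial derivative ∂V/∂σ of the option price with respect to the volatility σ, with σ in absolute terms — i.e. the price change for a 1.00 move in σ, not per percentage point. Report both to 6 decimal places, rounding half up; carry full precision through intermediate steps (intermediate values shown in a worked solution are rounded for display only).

σ√T = 0.2161·√2.7193 = 0.356355
d₁ = (ln(S/K) + (r+σ²/2)T) / (σ√T) = (ln(143.33/173.97) + (0.0606+0.2161²/2)·2.7193) / 0.356355 = (-0.193733 + 0.228284) / 0.356355 = 0.096956
d₂ = d₁ − σ√T = 0.096956 − 0.356355 = -0.259399
e^{−rT} = e^{−0.0606·2.7193} = 0.848072
N(−d₁) = 0.461380,  N(−d₂) = 0.602336
Put price V = K·e^{−rT}·N(−d₂) − S·N(−d₁) = 88.868158 − 66.129665 = 22.738492
φ(d₁) = (1/√(2π))·e^{−d₁²/2} = 0.397072
ν = S·φ(d₁)·√T = 93.850032

price = 22.738492
ν = 93.850032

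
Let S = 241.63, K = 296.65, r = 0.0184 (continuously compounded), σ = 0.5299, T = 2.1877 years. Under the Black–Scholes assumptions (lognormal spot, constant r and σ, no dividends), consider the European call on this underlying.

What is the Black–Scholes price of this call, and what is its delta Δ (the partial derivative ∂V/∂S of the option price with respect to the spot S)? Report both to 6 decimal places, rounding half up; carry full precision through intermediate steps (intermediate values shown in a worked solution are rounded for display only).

price = 60.283314
Δ = 0.572013

σ√T = 0.5299·√2.1877 = 0.783768
d₁ = (ln(S/K) + (r+σ²/2)T) / (σ√T) = (ln(241.63/296.65) + (0.0184+0.5299²/2)·2.1877) / 0.783768 = (-0.205145 + 0.347400) / 0.783768 = 0.181501
d₂ = d₁ − σ√T = 0.181501 − 0.783768 = -0.602267
e^{−rT} = e^{−0.0184·2.1877} = 0.960546
N(d₁) = 0.572013,  N(d₂) = 0.273498
Call price V = S·N(d₁) − K·e^{−rT}·N(d₂) = 138.215469 − 77.932155 = 60.283314
Δ = N(d₁) = 0.572013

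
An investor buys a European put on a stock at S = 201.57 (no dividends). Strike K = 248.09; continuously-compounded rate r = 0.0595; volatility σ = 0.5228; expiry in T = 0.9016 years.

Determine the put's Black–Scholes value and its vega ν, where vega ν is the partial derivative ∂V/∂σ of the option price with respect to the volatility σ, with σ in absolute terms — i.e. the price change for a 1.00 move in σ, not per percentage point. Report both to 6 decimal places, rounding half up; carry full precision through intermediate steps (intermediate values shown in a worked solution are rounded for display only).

σ√T = 0.5228·√0.9016 = 0.496412
d₁ = (ln(S/K) + (r+σ²/2)T) / (σ√T) = (ln(201.57/248.09) + (0.0595+0.5228²/2)·0.9016) / 0.496412 = (-0.207655 + 0.176858) / 0.496412 = -0.062039
d₂ = d₁ − σ√T = -0.062039 − 0.496412 = -0.558452
e^{−rT} = e^{−0.0595·0.9016} = 0.947768
N(−d₁) = 0.524734,  N(−d₂) = 0.711732
Put price V = K·e^{−rT}·N(−d₂) − S·N(−d₁) = 167.350852 − 105.770681 = 61.580171
φ(d₁) = (1/√(2π))·e^{−d₁²/2} = 0.398175
ν = S·φ(d₁)·√T = 76.209154

price = 61.580171
ν = 76.209154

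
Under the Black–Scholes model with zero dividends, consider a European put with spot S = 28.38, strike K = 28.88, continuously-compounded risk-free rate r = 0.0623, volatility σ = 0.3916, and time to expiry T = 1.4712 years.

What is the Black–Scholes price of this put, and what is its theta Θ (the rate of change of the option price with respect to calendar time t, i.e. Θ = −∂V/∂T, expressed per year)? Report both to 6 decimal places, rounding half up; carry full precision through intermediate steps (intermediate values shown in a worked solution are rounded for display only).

price = 4.183819
Θ = -0.817382

σ√T = 0.3916·√1.4712 = 0.474984
d₁ = (ln(S/K) + (r+σ²/2)T) / (σ√T) = (ln(28.38/28.88) + (0.0623+0.3916²/2)·1.4712) / 0.474984 = (-0.017465 + 0.204460) / 0.474984 = 0.393689
d₂ = d₁ − σ√T = 0.393689 − 0.474984 = -0.081295
e^{−rT} = e^{−0.0623·1.4712} = 0.912419
N(−d₁) = 0.346905,  N(−d₂) = 0.532396
Put price V = K·e^{−rT}·N(−d₂) − S·N(−d₁) = 14.028993 − 9.845173 = 4.183819
φ(d₁) = (1/√(2π))·e^{−d₁²/2} = 0.369194
Θ = −S·φ(d₁)·σ/(2√T) + r·K·e^{−rT}·N(−d₂) = −1.691389 + 0.874006 = -0.817382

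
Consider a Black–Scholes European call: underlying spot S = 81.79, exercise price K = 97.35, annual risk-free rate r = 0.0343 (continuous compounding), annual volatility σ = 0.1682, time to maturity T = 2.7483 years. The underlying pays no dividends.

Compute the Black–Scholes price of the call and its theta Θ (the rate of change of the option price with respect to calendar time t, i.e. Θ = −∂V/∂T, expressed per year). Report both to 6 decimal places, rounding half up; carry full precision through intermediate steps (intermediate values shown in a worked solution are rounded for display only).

price = 6.427351
Θ = -2.655692

σ√T = 0.1682·√2.7483 = 0.278842
d₁ = (ln(S/K) + (r+σ²/2)T) / (σ√T) = (ln(81.79/97.35) + (0.0343+0.1682²/2)·2.7483) / 0.278842 = (-0.174158 + 0.133143) / 0.278842 = -0.147089
d₂ = d₁ − σ√T = -0.147089 − 0.278842 = -0.425931
e^{−rT} = e^{−0.0343·2.7483} = 0.910040
N(d₁) = 0.441531,  N(d₂) = 0.335079
Call price V = S·N(d₁) − K·e^{−rT}·N(d₂) = 36.112803 − 29.685452 = 6.427351
φ(d₁) = (1/√(2π))·e^{−d₁²/2} = 0.394650
Θ = −S·φ(d₁)·σ/(2√T) − r·K·e^{−rT}·N(d₂) = −1.637481 − 1.018211 = -2.655692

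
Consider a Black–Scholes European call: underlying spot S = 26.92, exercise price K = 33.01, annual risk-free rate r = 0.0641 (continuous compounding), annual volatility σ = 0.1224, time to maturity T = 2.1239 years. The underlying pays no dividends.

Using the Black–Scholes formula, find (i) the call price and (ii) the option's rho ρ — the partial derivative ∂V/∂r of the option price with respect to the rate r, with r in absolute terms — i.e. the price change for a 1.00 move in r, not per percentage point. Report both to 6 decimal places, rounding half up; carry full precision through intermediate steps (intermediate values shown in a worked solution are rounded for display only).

σ√T = 0.1224·√2.1239 = 0.178381
d₁ = (ln(S/K) + (r+σ²/2)T) / (σ√T) = (ln(26.92/33.01) + (0.0641+0.1224²/2)·2.1239) / 0.178381 = (-0.203941 + 0.152052) / 0.178381 = -0.290890
d₂ = d₁ − σ√T = -0.290890 − 0.178381 = -0.469271
e^{−rT} = e^{−0.0641·2.1239} = 0.872719
N(d₁) = 0.385568,  N(d₂) = 0.319438
Call price V = S·N(d₁) − K·e^{−rT}·N(d₂) = 10.379487 − 9.202515 = 1.176971
ρ = K·T·e^{−rT}·N(d₂) = 19.545222

price = 1.176971
ρ = 19.545222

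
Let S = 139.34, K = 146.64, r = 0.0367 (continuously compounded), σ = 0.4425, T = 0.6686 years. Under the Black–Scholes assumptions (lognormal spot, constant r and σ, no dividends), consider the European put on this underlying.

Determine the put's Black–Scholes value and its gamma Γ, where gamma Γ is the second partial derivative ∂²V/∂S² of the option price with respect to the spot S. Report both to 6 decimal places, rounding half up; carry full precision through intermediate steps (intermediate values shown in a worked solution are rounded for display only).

σ√T = 0.4425·√0.6686 = 0.361823
d₁ = (ln(S/K) + (r+σ²/2)T) / (σ√T) = (ln(139.34/146.64) + (0.0367+0.4425²/2)·0.6686) / 0.361823 = (-0.051064 + 0.089996) / 0.361823 = 0.107600
d₂ = d₁ − σ√T = 0.107600 − 0.361823 = -0.254224
e^{−rT} = e^{−0.0367·0.6686} = 0.975761
N(−d₁) = 0.457157,  N(−d₂) = 0.600339
Put price V = K·e^{−rT}·N(−d₂) − S·N(−d₁) = 85.899804 − 63.700209 = 22.199595
φ(d₁) = (1/√(2π))·e^{−d₁²/2} = 0.396640
Γ = φ(d₁) / (S·σ·√T) = 0.007867

price = 22.199595
Γ = 0.007867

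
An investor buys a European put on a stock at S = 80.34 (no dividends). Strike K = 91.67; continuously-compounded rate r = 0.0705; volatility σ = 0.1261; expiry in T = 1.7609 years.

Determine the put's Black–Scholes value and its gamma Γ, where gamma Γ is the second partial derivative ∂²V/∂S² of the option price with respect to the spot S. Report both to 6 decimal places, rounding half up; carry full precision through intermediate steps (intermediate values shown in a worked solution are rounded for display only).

price = 5.697596
Γ = 0.029655

σ√T = 0.1261·√1.7609 = 0.167333
d₁ = (ln(S/K) + (r+σ²/2)T) / (σ√T) = (ln(80.34/91.67) + (0.0705+0.1261²/2)·1.7609) / 0.167333 = (-0.131928 + 0.138144) / 0.167333 = 0.037148
d₂ = d₁ − σ√T = 0.037148 − 0.167333 = -0.130185
e^{−rT} = e^{−0.0705·1.7609} = 0.883253
N(−d₁) = 0.485183,  N(−d₂) = 0.551790
Put price V = K·e^{−rT}·N(−d₂) − S·N(−d₁) = 44.677233 − 38.979637 = 5.697596
φ(d₁) = (1/√(2π))·e^{−d₁²/2} = 0.398667
Γ = φ(d₁) / (S·σ·√T) = 0.029655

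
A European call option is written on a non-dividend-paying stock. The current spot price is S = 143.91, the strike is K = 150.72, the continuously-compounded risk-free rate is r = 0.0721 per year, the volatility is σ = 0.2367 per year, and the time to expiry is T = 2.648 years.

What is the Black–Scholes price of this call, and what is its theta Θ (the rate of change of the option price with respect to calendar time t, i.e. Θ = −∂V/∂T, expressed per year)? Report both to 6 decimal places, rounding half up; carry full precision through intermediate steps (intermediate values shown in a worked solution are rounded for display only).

price = 31.598758
Θ = -8.694135

σ√T = 0.2367·√2.648 = 0.385174
d₁ = (ln(S/K) + (r+σ²/2)T) / (σ√T) = (ln(143.91/150.72) + (0.0721+0.2367²/2)·2.648) / 0.385174 = (-0.046236 + 0.265100) / 0.385174 = 0.568223
d₂ = d₁ − σ√T = 0.568223 − 0.385174 = 0.183048
e^{−rT} = e^{−0.0721·2.648} = 0.826198
N(d₁) = 0.715058,  N(d₂) = 0.572620
Call price V = S·N(d₁) − K·e^{−rT}·N(d₂) = 102.904007 − 71.305249 = 31.598758
φ(d₁) = (1/√(2π))·e^{−d₁²/2} = 0.339468
Θ = −S·φ(d₁)·σ/(2√T) − r·K·e^{−rT}·N(d₂) = −3.553027 − 5.141108 = -8.694135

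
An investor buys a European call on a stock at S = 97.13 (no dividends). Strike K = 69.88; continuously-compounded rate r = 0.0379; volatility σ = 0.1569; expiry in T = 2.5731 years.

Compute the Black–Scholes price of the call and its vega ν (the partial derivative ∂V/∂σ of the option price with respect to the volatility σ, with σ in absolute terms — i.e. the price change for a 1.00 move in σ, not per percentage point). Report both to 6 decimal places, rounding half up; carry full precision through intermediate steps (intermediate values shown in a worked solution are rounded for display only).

σ√T = 0.1569·√2.5731 = 0.251681
d₁ = (ln(S/K) + (r+σ²/2)T) / (σ√T) = (ln(97.13/69.88) + (0.0379+0.1569²/2)·2.5731) / 0.251681 = (0.329271 + 0.129192) / 0.251681 = 1.821600
d₂ = d₁ − σ√T = 1.821600 − 0.251681 = 1.569919
e^{−rT} = e^{−0.0379·2.5731} = 0.907084
N(d₁) = 0.965742,  N(d₂) = 0.941783
Call price V = S·N(d₁) − K·e^{−rT}·N(d₂) = 93.802537 − 59.696811 = 34.105726
φ(d₁) = (1/√(2π))·e^{−d₁²/2} = 0.075922
ν = S·φ(d₁)·√T = 11.828994

price = 34.105726
ν = 11.828994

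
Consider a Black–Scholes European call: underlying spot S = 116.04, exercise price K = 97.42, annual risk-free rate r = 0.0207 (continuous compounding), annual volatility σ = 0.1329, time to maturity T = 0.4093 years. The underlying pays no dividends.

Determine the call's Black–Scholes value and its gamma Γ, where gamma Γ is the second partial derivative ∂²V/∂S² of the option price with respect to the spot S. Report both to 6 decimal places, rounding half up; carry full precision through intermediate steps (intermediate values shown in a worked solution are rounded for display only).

σ√T = 0.1329·√0.4093 = 0.085025
d₁ = (ln(S/K) + (r+σ²/2)T) / (σ√T) = (ln(116.04/97.42) + (0.0207+0.1329²/2)·0.4093) / 0.085025 = (0.174903 + 0.012087) / 0.085025 = 2.199246
d₂ = d₁ − σ√T = 2.199246 − 0.085025 = 2.114221
e^{−rT} = e^{−0.0207·0.4093} = 0.991563
N(d₁) = 0.986070,  N(d₂) = 0.982752
Call price V = S·N(d₁) − K·e^{−rT}·N(d₂) = 114.423538 − 94.931952 = 19.491585
φ(d₁) = (1/√(2π))·e^{−d₁²/2} = 0.035533
Γ = φ(d₁) / (S·σ·√T) = 0.003602

price = 19.491585
Γ = 0.003602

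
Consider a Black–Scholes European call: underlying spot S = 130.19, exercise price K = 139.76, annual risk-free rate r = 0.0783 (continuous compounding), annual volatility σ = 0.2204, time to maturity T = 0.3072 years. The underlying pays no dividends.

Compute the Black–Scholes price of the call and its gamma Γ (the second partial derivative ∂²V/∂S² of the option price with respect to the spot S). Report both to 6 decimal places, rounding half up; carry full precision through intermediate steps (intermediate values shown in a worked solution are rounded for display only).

σ√T = 0.2204·√0.3072 = 0.122158
d₁ = (ln(S/K) + (r+σ²/2)T) / (σ√T) = (ln(130.19/139.76) + (0.0783+0.2204²/2)·0.3072) / 0.122158 = (-0.070932 + 0.031515) / 0.122158 = -0.322669
d₂ = d₁ − σ√T = -0.322669 − 0.122158 = -0.444828
e^{−rT} = e^{−0.0783·0.3072} = 0.976233
N(d₁) = 0.373473,  N(d₂) = 0.328222
Call price V = S·N(d₁) − K·e^{−rT}·N(d₂) = 48.622421 − 44.782095 = 3.840326
φ(d₁) = (1/√(2π))·e^{−d₁²/2} = 0.378706
Γ = φ(d₁) / (S·σ·√T) = 0.023812

price = 3.840326
Γ = 0.023812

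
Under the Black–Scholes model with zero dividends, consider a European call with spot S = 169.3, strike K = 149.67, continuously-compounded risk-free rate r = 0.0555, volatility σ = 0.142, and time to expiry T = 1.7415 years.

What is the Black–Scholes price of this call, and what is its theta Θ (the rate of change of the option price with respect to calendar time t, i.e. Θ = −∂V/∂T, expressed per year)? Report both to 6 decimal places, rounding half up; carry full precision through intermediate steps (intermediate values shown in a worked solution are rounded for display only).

price = 35.097440
Θ = -8.112825

σ√T = 0.142·√1.7415 = 0.187392
d₁ = (ln(S/K) + (r+σ²/2)T) / (σ√T) = (ln(169.3/149.67) + (0.0555+0.142²/2)·1.7415) / 0.187392 = (0.123239 + 0.114211) / 0.187392 = 1.267135
d₂ = d₁ − σ√T = 1.267135 − 0.187392 = 1.079744
e^{−rT} = e^{−0.0555·1.7415} = 0.907871
N(d₁) = 0.897447,  N(d₂) = 0.859872
Call price V = S·N(d₁) − K·e^{−rT}·N(d₂) = 151.937696 − 116.840256 = 35.097440
φ(d₁) = (1/√(2π))·e^{−d₁²/2} = 0.178752
Θ = −S·φ(d₁)·σ/(2√T) − r·K·e^{−rT}·N(d₂) = −1.628190 − 6.484634 = -8.112825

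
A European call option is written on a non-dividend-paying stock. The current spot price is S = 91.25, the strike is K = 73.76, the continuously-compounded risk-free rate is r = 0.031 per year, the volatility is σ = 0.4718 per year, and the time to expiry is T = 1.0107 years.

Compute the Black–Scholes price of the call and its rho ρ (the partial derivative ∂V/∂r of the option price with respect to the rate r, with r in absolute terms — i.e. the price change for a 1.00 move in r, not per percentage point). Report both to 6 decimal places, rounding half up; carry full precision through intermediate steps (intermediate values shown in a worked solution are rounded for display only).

σ√T = 0.4718·√1.0107 = 0.474317
d₁ = (ln(S/K) + (r+σ²/2)T) / (σ√T) = (ln(91.25/73.76) + (0.031+0.4718²/2)·1.0107) / 0.474317 = (0.212786 + 0.143820) / 0.474317 = 0.751831
d₂ = d₁ − σ√T = 0.751831 − 0.474317 = 0.277514
e^{−rT} = e^{−0.031·1.0107} = 0.969154
N(d₁) = 0.773924,  N(d₂) = 0.609307
Call price V = S·N(d₁) − K·e^{−rT}·N(d₂) = 70.620538 − 43.556204 = 27.064334
ρ = K·T·e^{−rT}·N(d₂) = 44.022255

price = 27.064334
ρ = 44.022255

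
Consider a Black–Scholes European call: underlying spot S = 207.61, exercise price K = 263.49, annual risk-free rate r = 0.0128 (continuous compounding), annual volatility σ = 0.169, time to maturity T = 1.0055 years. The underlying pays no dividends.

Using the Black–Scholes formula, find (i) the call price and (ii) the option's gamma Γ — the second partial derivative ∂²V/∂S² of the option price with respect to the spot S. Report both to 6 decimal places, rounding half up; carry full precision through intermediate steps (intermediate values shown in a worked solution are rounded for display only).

price = 1.675332
Γ = 0.005219

σ√T = 0.169·√1.0055 = 0.169464
d₁ = (ln(S/K) + (r+σ²/2)T) / (σ√T) = (ln(207.61/263.49) + (0.0128+0.169²/2)·1.0055) / 0.169464 = (-0.238354 + 0.027229) / 0.169464 = -1.245837
d₂ = d₁ − σ√T = -1.245837 − 0.169464 = -1.415301
e^{−rT} = e^{−0.0128·1.0055} = 0.987212
N(d₁) = 0.106412,  N(d₂) = 0.078490
Call price V = S·N(d₁) − K·e^{−rT}·N(d₂) = 22.092222 − 20.416890 = 1.675332
φ(d₁) = (1/√(2π))·e^{−d₁²/2} = 0.183600
Γ = φ(d₁) / (S·σ·√T) = 0.005219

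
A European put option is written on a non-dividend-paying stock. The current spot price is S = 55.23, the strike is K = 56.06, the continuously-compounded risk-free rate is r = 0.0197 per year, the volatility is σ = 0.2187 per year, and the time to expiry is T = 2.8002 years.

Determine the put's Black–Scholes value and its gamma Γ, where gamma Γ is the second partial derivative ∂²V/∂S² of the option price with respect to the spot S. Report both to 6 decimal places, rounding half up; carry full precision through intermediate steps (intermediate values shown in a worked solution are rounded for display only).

price = 6.818233
Γ = 0.018908

σ√T = 0.2187·√2.8002 = 0.365968
d₁ = (ln(S/K) + (r+σ²/2)T) / (σ√T) = (ln(55.23/56.06) + (0.0197+0.2187²/2)·2.8002) / 0.365968 = (-0.014916 + 0.122130) / 0.365968 = 0.292960
d₂ = d₁ − σ√T = 0.292960 − 0.365968 = -0.073008
e^{−rT} = e^{−0.0197·2.8002} = 0.946330
N(−d₁) = 0.384776,  N(−d₂) = 0.529100
Put price V = K·e^{−rT}·N(−d₂) − S·N(−d₁) = 28.069432 − 21.251199 = 6.818233
φ(d₁) = (1/√(2π))·e^{−d₁²/2} = 0.382185
Γ = φ(d₁) / (S·σ·√T) = 0.018908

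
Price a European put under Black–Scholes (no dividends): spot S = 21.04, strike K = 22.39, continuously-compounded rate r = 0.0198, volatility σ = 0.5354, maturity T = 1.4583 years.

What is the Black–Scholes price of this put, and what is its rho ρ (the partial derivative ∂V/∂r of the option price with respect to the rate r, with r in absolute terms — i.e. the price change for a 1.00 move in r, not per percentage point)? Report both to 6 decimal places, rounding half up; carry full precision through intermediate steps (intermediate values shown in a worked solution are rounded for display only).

σ√T = 0.5354·√1.4583 = 0.646550
d₁ = (ln(S/K) + (r+σ²/2)T) / (σ√T) = (ln(21.04/22.39) + (0.0198+0.5354²/2)·1.4583) / 0.646550 = (-0.062189 + 0.237887) / 0.646550 = 0.271748
d₂ = d₁ − σ√T = 0.271748 − 0.646550 = -0.374802
e^{−rT} = e^{−0.0198·1.4583} = 0.971539
N(−d₁) = 0.392908,  N(−d₂) = 0.646096
Put price V = K·e^{−rT}·N(−d₂) − S·N(−d₁) = 14.054364 − 8.266783 = 5.787581
ρ = −K·T·e^{−rT}·N(−d₂) = -20.495479

price = 5.787581
ρ = -20.495479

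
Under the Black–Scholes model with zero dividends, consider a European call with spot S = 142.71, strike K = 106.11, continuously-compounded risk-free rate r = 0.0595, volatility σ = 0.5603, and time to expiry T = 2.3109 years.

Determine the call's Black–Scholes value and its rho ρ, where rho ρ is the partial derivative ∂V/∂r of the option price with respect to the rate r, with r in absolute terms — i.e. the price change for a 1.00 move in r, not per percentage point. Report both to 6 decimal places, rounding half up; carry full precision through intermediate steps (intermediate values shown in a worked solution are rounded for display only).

σ√T = 0.5603·√2.3109 = 0.851748
d₁ = (ln(S/K) + (r+σ²/2)T) / (σ√T) = (ln(142.71/106.11) + (0.0595+0.5603²/2)·2.3109) / 0.851748 = (0.296338 + 0.500236) / 0.851748 = 0.935223
d₂ = d₁ − σ√T = 0.935223 − 0.851748 = 0.083475
e^{−rT} = e^{−0.0595·2.3109} = 0.871536
N(d₁) = 0.825163,  N(d₂) = 0.533263
Call price V = S·N(d₁) − K·e^{−rT}·N(d₂) = 117.759049 − 49.315434 = 68.443615
ρ = K·T·e^{−rT}·N(d₂) = 113.963036

price = 68.443615
ρ = 113.963036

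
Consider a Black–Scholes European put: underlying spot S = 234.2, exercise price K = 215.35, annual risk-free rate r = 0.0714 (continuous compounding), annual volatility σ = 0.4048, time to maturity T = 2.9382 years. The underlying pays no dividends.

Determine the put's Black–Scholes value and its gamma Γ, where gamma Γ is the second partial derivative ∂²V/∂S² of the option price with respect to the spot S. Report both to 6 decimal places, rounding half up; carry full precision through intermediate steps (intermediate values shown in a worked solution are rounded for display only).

σ√T = 0.4048·√2.9382 = 0.693875
d₁ = (ln(S/K) + (r+σ²/2)T) / (σ√T) = (ln(234.2/215.35) + (0.0714+0.4048²/2)·2.9382) / 0.693875 = (0.083911 + 0.450519) / 0.693875 = 0.770210
d₂ = d₁ − σ√T = 0.770210 − 0.693875 = 0.076335
e^{−rT} = e^{−0.0714·2.9382} = 0.810757
N(−d₁) = 0.220588,  N(−d₂) = 0.469576
Put price V = K·e^{−rT}·N(−d₂) − S·N(−d₁) = 81.986320 − 51.661619 = 30.324701
φ(d₁) = (1/√(2π))·e^{−d₁²/2} = 0.296547
Γ = φ(d₁) / (S·σ·√T) = 0.001825

price = 30.324701
Γ = 0.001825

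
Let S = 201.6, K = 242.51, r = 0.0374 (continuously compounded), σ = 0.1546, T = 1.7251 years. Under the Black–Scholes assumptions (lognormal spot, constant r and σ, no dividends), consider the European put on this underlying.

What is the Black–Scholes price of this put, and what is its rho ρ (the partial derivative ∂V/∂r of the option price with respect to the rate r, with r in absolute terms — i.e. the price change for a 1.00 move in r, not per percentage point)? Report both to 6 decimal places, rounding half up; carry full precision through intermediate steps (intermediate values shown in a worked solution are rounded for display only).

σ√T = 0.1546·√1.7251 = 0.203056
d₁ = (ln(S/K) + (r+σ²/2)T) / (σ√T) = (ln(201.6/242.51) + (0.0374+0.1546²/2)·1.7251) / 0.203056 = (-0.184757 + 0.085135) / 0.203056 = -0.490616
d₂ = d₁ − σ√T = -0.490616 − 0.203056 = -0.693672
e^{−rT} = e^{−0.0374·1.7251} = 0.937519
N(−d₁) = 0.688151,  N(−d₂) = 0.756056
Put price V = K·e^{−rT}·N(−d₂) − S·N(−d₁) = 171.895136 − 138.731241 = 33.163894
ρ = −K·T·e^{−rT}·N(−d₂) = -296.536299

price = 33.163894
ρ = -296.536299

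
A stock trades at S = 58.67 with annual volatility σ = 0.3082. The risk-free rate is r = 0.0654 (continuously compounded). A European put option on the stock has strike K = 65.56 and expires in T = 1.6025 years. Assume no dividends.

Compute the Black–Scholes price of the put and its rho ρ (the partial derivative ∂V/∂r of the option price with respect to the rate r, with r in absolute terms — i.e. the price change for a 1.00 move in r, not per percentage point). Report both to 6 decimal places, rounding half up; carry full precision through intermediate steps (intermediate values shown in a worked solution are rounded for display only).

σ√T = 0.3082·√1.6025 = 0.390150
d₁ = (ln(S/K) + (r+σ²/2)T) / (σ√T) = (ln(58.67/65.56) + (0.0654+0.3082²/2)·1.6025) / 0.390150 = (-0.111037 + 0.180912) / 0.390150 = 0.179097
d₂ = d₁ − σ√T = 0.179097 − 0.390150 = -0.211053
e^{−rT} = e^{−0.0654·1.6025} = 0.900501
N(−d₁) = 0.428931,  N(−d₂) = 0.583577
Put price V = K·e^{−rT}·N(−d₂) − S·N(−d₁) = 34.452560 − 25.165363 = 9.287198
ρ = −K·T·e^{−rT}·N(−d₂) = -55.210228

price = 9.287198
ρ = -55.210228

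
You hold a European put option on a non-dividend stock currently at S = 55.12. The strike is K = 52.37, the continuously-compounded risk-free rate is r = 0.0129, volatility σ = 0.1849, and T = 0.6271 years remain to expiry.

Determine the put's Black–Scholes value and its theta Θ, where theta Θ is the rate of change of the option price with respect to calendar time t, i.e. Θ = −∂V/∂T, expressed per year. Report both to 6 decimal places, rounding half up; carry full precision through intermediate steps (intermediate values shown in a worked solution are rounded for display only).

price = 1.790336
Θ = -2.042032

σ√T = 0.1849·√0.6271 = 0.146422
d₁ = (ln(S/K) + (r+σ²/2)T) / (σ√T) = (ln(55.12/52.37) + (0.0129+0.1849²/2)·0.6271) / 0.146422 = (0.051179 + 0.018809) / 0.146422 = 0.477989
d₂ = d₁ − σ√T = 0.477989 − 0.146422 = 0.331567
e^{−rT} = e^{−0.0129·0.6271} = 0.991943
N(−d₁) = 0.316329,  N(−d₂) = 0.370108
Put price V = K·e^{−rT}·N(−d₂) − S·N(−d₁) = 19.226389 − 17.436053 = 1.790336
φ(d₁) = (1/√(2π))·e^{−d₁²/2} = 0.355875
Θ = −S·φ(d₁)·σ/(2√T) + r·K·e^{−rT}·N(−d₂) = −2.290052 + 0.248020 = -2.042032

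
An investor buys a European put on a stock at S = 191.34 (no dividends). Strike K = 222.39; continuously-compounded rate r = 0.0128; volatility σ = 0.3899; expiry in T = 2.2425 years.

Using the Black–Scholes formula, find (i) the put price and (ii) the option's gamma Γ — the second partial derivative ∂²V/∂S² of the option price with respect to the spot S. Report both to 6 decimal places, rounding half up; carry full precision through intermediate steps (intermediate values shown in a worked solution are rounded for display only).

σ√T = 0.3899·√2.2425 = 0.583874
d₁ = (ln(S/K) + (r+σ²/2)T) / (σ√T) = (ln(191.34/222.39) + (0.0128+0.3899²/2)·2.2425) / 0.583874 = (-0.150381 + 0.199159) / 0.583874 = 0.083542
d₂ = d₁ − σ√T = 0.083542 − 0.583874 = -0.500332
e^{−rT} = e^{−0.0128·2.2425} = 0.971704
N(−d₁) = 0.466710,  N(−d₂) = 0.691579
Put price V = K·e^{−rT}·N(−d₂) − S·N(−d₁) = 149.448436 − 89.300348 = 60.148088
φ(d₁) = (1/√(2π))·e^{−d₁²/2} = 0.397553
Γ = φ(d₁) / (S·σ·√T) = 0.003559

price = 60.148088
Γ = 0.003559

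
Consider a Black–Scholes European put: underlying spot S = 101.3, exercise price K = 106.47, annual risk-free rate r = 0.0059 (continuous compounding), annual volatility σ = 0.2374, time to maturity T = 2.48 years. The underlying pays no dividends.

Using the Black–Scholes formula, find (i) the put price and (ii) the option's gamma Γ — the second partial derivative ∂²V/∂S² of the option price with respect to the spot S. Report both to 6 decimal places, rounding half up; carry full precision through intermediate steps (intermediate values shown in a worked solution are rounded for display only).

price = 17.168240
Γ = 0.010489

σ√T = 0.2374·√2.48 = 0.373858
d₁ = (ln(S/K) + (r+σ²/2)T) / (σ√T) = (ln(101.3/106.47) + (0.0059+0.2374²/2)·2.48) / 0.373858 = (-0.049777 + 0.084517) / 0.373858 = 0.092923
d₂ = d₁ − σ√T = 0.092923 − 0.373858 = -0.280935
e^{−rT} = e^{−0.0059·2.48} = 0.985475
N(−d₁) = 0.462982,  N(−d₂) = 0.610620
Put price V = K·e^{−rT}·N(−d₂) − S·N(−d₁) = 64.068351 − 46.900111 = 17.168240
φ(d₁) = (1/√(2π))·e^{−d₁²/2} = 0.397224
Γ = φ(d₁) / (S·σ·√T) = 0.010489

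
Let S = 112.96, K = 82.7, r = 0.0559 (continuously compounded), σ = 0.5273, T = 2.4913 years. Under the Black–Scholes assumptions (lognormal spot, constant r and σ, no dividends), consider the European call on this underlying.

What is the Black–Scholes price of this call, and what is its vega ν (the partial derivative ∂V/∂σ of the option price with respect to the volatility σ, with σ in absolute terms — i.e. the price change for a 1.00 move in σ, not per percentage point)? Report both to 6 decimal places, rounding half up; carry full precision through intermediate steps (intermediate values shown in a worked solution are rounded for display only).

σ√T = 0.5273·√2.4913 = 0.832283
d₁ = (ln(S/K) + (r+σ²/2)T) / (σ√T) = (ln(112.96/82.7) + (0.0559+0.5273²/2)·2.4913) / 0.832283 = (0.311814 + 0.485611) / 0.832283 = 0.958118
d₂ = d₁ − σ√T = 0.958118 − 0.832283 = 0.125836
e^{−rT} = e^{−0.0559·2.4913} = 0.869999
N(d₁) = 0.830998,  N(d₂) = 0.550069
Call price V = S·N(d₁) − K·e^{−rT}·N(d₂) = 93.869578 − 39.576847 = 54.292731
φ(d₁) = (1/√(2π))·e^{−d₁²/2} = 0.252099
ν = S·φ(d₁)·√T = 44.947828

price = 54.292731
ν = 44.947828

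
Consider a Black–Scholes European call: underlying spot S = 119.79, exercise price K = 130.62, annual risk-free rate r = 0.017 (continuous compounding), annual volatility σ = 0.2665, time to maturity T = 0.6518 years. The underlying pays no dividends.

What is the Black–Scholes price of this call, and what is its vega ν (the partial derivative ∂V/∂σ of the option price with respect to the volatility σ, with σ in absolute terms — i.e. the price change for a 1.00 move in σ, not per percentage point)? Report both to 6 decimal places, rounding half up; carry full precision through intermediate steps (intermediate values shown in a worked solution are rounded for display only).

σ√T = 0.2665·√0.6518 = 0.215156
d₁ = (ln(S/K) + (r+σ²/2)T) / (σ√T) = (ln(119.79/130.62) + (0.017+0.2665²/2)·0.6518) / 0.215156 = (-0.086552 + 0.034227) / 0.215156 = -0.243197
d₂ = d₁ − σ√T = -0.243197 − 0.215156 = -0.458353
e^{−rT} = e^{−0.017·0.6518} = 0.988981
N(d₁) = 0.403926,  N(d₂) = 0.323349
Call price V = S·N(d₁) − K·e^{−rT}·N(d₂) = 48.386348 − 41.770470 = 6.615878
φ(d₁) = (1/√(2π))·e^{−d₁²/2} = 0.387317
ν = S·φ(d₁)·√T = 37.458009

price = 6.615878
ν = 37.458009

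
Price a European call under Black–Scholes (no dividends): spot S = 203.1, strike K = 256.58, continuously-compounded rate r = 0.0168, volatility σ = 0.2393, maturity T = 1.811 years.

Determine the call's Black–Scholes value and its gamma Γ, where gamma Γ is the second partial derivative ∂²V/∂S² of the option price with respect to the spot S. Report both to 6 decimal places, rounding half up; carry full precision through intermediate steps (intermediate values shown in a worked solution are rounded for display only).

σ√T = 0.2393·√1.811 = 0.322034
d₁ = (ln(S/K) + (r+σ²/2)T) / (σ√T) = (ln(203.1/256.58) + (0.0168+0.2393²/2)·1.811) / 0.322034 = (-0.233742 + 0.082278) / 0.322034 = -0.470336
d₂ = d₁ − σ√T = -0.470336 − 0.322034 = -0.792370
e^{−rT} = e^{−0.0168·1.811} = 0.970033
N(d₁) = 0.319058,  N(d₂) = 0.214072
Call price V = S·N(d₁) − K·e^{−rT}·N(d₂) = 64.800579 − 53.280741 = 11.519837
φ(d₁) = (1/√(2π))·e^{−d₁²/2} = 0.357169
Γ = φ(d₁) / (S·σ·√T) = 0.005461

price = 11.519837
Γ = 0.005461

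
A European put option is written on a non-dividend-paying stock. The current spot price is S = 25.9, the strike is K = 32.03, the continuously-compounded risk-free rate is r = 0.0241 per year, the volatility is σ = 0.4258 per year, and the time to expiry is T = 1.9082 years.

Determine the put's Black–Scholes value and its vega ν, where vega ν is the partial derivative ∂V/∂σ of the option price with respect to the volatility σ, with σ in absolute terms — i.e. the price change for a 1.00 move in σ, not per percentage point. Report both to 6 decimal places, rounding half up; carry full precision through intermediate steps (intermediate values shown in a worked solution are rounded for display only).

price = 9.130433
ν = 14.272331

σ√T = 0.4258·√1.9082 = 0.588190
d₁ = (ln(S/K) + (r+σ²/2)T) / (σ√T) = (ln(25.9/32.03) + (0.0241+0.4258²/2)·1.9082) / 0.588190 = (-0.212430 + 0.218971) / 0.588190 = 0.011121
d₂ = d₁ − σ√T = 0.011121 − 0.588190 = -0.577069
e^{−rT} = e^{−0.0241·1.9082} = 0.955054
N(−d₁) = 0.495563,  N(−d₂) = 0.718054
Put price V = K·e^{−rT}·N(−d₂) − S·N(−d₁) = 21.965525 − 12.835092 = 9.130433
φ(d₁) = (1/√(2π))·e^{−d₁²/2} = 0.398918
ν = S·φ(d₁)·√T = 14.272331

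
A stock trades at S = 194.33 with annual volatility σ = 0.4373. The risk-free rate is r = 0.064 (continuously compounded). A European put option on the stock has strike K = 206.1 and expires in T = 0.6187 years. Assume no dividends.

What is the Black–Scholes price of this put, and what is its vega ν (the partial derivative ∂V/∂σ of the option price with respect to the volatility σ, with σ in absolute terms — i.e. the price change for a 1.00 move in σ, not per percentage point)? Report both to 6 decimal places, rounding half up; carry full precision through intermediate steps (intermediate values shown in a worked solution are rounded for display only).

σ√T = 0.4373·√0.6187 = 0.343969
d₁ = (ln(S/K) + (r+σ²/2)T) / (σ√T) = (ln(194.33/206.1) + (0.064+0.4373²/2)·0.6187) / 0.343969 = (-0.058804 + 0.098754) / 0.343969 = 0.116145
d₂ = d₁ − σ√T = 0.116145 − 0.343969 = -0.227824
e^{−rT} = e^{−0.064·0.6187} = 0.961177
N(−d₁) = 0.453769,  N(−d₂) = 0.590108
Put price V = K·e^{−rT}·N(−d₂) − S·N(−d₁) = 116.899617 − 88.180858 = 28.718759
φ(d₁) = (1/√(2π))·e^{−d₁²/2} = 0.396261
ν = S·φ(d₁)·√T = 60.570437

price = 28.718759
ν = 60.570437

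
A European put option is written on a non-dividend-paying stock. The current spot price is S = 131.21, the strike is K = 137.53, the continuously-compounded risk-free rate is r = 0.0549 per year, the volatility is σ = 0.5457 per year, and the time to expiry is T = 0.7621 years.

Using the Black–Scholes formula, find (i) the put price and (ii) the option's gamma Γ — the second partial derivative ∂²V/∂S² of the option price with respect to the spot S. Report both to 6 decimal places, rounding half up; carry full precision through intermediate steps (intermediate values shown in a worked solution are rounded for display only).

price = 25.110943
Γ = 0.006220

σ√T = 0.5457·√0.7621 = 0.476387
d₁ = (ln(S/K) + (r+σ²/2)T) / (σ√T) = (ln(131.21/137.53) + (0.0549+0.5457²/2)·0.7621) / 0.476387 = (-0.047043 + 0.155312) / 0.476387 = 0.227270
d₂ = d₁ − σ√T = 0.227270 − 0.476387 = -0.249117
e^{−rT} = e^{−0.0549·0.7621} = 0.959024
N(−d₁) = 0.410107,  N(−d₂) = 0.598365
Put price V = K·e^{−rT}·N(−d₂) − S·N(−d₁) = 78.921055 − 53.810112 = 25.110943
φ(d₁) = (1/√(2π))·e^{−d₁²/2} = 0.388771
Γ = φ(d₁) / (S·σ·√T) = 0.006220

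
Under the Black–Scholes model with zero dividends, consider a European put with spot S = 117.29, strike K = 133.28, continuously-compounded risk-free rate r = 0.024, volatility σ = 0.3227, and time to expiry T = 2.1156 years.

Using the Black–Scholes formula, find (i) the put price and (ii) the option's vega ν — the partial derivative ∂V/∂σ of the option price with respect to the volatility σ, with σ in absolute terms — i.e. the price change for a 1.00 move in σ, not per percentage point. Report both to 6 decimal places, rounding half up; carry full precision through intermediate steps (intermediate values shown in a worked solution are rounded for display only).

σ√T = 0.3227·√2.1156 = 0.469370
d₁ = (ln(S/K) + (r+σ²/2)T) / (σ√T) = (ln(117.29/133.28) + (0.024+0.3227²/2)·2.1156) / 0.469370 = (-0.127803 + 0.160929) / 0.469370 = 0.070575
d₂ = d₁ − σ√T = 0.070575 − 0.469370 = -0.398795
e^{−rT} = e^{−0.024·2.1156} = 0.950493
N(−d₁) = 0.471868,  N(−d₂) = 0.654978
Put price V = K·e^{−rT}·N(−d₂) − S·N(−d₁) = 82.973721 − 55.345377 = 27.628344
φ(d₁) = (1/√(2π))·e^{−d₁²/2} = 0.397950
ν = S·φ(d₁)·√T = 67.890068

price = 27.628344
ν = 67.890068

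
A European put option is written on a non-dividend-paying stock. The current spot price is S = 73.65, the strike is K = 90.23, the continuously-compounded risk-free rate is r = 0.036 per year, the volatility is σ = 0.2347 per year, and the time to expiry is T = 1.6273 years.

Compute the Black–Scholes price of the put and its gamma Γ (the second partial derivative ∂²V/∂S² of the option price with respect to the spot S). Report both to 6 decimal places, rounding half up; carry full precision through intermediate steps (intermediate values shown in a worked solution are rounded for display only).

price = 16.236335
Γ = 0.017118

σ√T = 0.2347·√1.6273 = 0.299397
d₁ = (ln(S/K) + (r+σ²/2)T) / (σ√T) = (ln(73.65/90.23) + (0.036+0.2347²/2)·1.6273) / 0.299397 = (-0.203038 + 0.103402) / 0.299397 = -0.332789
d₂ = d₁ − σ√T = -0.332789 − 0.299397 = -0.632185
e^{−rT} = e^{−0.036·1.6273} = 0.943100
N(−d₁) = 0.630353,  N(−d₂) = 0.736367
Put price V = K·e^{−rT}·N(−d₂) − S·N(−d₁) = 62.661845 − 46.425510 = 16.236335
φ(d₁) = (1/√(2π))·e^{−d₁²/2} = 0.377452
Γ = φ(d₁) / (S·σ·√T) = 0.017118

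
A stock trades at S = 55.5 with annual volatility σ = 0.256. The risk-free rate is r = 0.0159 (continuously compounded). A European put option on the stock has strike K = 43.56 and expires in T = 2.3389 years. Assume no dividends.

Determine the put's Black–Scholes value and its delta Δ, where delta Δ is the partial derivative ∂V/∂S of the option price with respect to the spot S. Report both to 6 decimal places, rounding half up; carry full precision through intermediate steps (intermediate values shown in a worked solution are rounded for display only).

σ√T = 0.256·√2.3389 = 0.391513
d₁ = (ln(S/K) + (r+σ²/2)T) / (σ√T) = (ln(55.5/43.56) + (0.0159+0.256²/2)·2.3389) / 0.391513 = (0.242244 + 0.113830) / 0.391513 = 0.909481
d₂ = d₁ − σ√T = 0.909481 − 0.391513 = 0.517968
e^{−rT} = e^{−0.0159·2.3389} = 0.963494
N(−d₁) = 0.181548,  N(−d₂) = 0.302240
Put price V = K·e^{−rT}·N(−d₂) − S·N(−d₁) = 12.684966 − 10.075922 = 2.609044
Δ = −N(−d₁) = -0.181548

price = 2.609044
Δ = -0.181548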